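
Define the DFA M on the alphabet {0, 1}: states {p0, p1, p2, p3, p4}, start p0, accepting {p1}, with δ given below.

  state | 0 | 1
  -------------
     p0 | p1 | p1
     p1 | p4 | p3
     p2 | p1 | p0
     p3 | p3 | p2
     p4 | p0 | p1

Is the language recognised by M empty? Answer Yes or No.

The string 0 is accepted: the run p0 → p1 ends in the accepting state p1.
Since at least one string is accepted, L(M) is not empty.

No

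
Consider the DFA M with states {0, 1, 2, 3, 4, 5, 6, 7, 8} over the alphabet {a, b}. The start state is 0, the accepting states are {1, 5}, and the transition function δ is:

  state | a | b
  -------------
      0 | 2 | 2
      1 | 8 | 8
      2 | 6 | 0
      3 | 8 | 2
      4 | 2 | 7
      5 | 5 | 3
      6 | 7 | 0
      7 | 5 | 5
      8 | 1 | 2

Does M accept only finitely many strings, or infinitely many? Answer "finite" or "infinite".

infinite

State 0 is reachable from the start and can reach an accepting state, and it lies on the cycle 0 → 2 → 0.
Traversing that cycle any number of times yields accepted strings of unbounded length, so the language is infinite.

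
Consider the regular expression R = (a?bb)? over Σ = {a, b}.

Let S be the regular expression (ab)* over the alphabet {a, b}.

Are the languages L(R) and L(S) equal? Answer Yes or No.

No

The string bb is accepted by R but rejected by S.
So L(R) ≠ L(S).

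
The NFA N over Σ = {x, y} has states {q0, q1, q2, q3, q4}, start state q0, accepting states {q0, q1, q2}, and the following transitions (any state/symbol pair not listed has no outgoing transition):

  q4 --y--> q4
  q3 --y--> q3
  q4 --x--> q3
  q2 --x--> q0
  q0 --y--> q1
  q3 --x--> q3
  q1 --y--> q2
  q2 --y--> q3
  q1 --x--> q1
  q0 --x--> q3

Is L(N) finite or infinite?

State q1 is reachable from the start and can reach an accepting state, and it lies on the cycle q1 → q1.
Traversing that cycle any number of times yields accepted strings of unbounded length, so the language is infinite.

infinite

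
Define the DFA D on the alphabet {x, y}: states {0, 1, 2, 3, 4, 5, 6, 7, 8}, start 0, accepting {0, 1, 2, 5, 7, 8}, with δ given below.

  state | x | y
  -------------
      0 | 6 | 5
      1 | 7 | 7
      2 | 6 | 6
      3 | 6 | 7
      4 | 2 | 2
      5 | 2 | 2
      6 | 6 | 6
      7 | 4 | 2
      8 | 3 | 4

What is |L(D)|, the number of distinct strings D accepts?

4

The useful subgraph on states {0, 2, 5} is acyclic, so L(D) is finite; the longest accepting path visits 3 useful states, giving maximum string length 2.
Counting accepting paths from 0 by length: 1 of length 0, 1 of length 1, 2 of length 2. Total 4.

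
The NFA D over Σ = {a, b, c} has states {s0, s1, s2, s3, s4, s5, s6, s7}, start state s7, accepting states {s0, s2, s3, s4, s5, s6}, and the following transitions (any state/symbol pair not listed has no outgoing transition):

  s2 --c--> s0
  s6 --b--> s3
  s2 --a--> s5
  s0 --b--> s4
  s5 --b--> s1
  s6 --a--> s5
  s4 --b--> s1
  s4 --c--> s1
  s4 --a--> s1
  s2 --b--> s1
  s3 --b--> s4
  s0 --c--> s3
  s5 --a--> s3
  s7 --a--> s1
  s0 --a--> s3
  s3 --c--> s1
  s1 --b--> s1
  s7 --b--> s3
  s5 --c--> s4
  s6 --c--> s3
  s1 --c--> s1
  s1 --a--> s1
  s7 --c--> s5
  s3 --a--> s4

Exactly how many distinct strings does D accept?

The useful subgraph on states {s3, s4, s5, s7} is acyclic, so L(D) is finite; the longest accepting path visits 4 useful states, giving maximum string length 3.
Counting accepting paths from s7 by length: 2 of length 1, 4 of length 2, 2 of length 3. Total 8.

8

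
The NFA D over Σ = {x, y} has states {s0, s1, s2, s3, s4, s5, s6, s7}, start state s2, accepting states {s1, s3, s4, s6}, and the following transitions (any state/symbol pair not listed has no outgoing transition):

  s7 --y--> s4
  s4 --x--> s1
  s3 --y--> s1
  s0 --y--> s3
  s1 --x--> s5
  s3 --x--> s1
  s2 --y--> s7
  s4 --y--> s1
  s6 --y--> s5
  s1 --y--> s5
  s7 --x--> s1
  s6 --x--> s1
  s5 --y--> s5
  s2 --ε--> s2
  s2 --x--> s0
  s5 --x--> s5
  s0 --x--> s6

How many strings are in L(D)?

The useful subgraph on states {s0, s1, s2, s3, s4, s6, s7} is acyclic, so L(D) is finite; the longest accepting path visits 4 useful states, giving maximum string length 3.
Counting accepting paths from s2 by length: 4 of length 2, 5 of length 3. Total 9.

9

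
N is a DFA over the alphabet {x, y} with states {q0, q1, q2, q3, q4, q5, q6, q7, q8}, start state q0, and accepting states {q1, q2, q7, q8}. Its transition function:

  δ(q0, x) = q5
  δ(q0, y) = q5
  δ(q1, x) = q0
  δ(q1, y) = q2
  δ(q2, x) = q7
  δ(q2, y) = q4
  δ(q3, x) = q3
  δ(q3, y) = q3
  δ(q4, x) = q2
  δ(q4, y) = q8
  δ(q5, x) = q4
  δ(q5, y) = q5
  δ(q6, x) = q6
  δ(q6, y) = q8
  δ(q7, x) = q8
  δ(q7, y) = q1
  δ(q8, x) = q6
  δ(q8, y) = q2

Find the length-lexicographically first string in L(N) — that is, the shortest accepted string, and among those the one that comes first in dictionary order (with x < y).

A breadth-first search from q0 reaches an accepting state first via the path q0 → q5 → q4 → q2 on input xxx.
No string of length < 3 is accepted (BFS exhausts all shorter strings without reaching an accepting state), and xxx is the lexicographically least accepting string of length 3.

xxx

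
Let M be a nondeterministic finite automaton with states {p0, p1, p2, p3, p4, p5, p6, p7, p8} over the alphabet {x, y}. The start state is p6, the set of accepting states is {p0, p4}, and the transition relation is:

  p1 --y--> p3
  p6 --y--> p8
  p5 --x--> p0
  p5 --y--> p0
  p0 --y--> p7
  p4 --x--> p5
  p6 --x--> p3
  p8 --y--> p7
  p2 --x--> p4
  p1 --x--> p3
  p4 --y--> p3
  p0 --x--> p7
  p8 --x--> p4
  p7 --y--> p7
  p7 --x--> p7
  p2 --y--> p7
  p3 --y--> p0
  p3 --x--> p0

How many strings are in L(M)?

7

The useful subgraph on states {p0, p3, p4, p5, p6, p8} is acyclic, so L(M) is finite; the longest accepting path visits 5 useful states, giving maximum string length 4.
Counting accepting paths from p6 by length: 3 of length 2, 4 of length 4. Total 7.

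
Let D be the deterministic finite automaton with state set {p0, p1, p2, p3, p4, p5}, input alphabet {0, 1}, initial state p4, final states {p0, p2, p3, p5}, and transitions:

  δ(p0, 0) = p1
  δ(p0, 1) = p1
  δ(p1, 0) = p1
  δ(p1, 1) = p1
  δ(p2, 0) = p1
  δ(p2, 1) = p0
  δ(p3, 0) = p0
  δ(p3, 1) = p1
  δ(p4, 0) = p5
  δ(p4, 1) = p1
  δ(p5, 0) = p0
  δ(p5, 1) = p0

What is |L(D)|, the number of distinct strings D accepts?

The useful subgraph on states {p0, p4, p5} is acyclic, so L(D) is finite; the longest accepting path visits 3 useful states, giving maximum string length 2.
Counting accepting paths from p4 by length: 1 of length 1, 2 of length 2. Total 3.

3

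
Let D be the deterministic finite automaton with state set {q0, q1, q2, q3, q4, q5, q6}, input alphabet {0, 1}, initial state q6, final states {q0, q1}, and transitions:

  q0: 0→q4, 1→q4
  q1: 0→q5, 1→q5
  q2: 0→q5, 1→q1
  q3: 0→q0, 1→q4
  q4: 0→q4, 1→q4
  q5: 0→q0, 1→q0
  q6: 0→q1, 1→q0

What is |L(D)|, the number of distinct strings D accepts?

6

The useful subgraph on states {q0, q1, q5, q6} is acyclic, so L(D) is finite; the longest accepting path visits 4 useful states, giving maximum string length 3.
Counting accepting paths from q6 by length: 2 of length 1, 4 of length 3. Total 6.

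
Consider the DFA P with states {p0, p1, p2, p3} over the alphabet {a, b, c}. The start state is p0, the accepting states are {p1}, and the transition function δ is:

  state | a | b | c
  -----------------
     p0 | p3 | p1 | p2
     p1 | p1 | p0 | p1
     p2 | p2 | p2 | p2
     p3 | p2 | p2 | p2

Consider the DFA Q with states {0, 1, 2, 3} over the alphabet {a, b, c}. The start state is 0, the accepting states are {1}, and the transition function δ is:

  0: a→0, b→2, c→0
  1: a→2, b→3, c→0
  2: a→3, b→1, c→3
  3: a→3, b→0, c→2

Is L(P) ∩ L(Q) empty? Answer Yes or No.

Exploring the product automaton P × Q from the start pair (p0, 0), following both machines on each input symbol, reaches 10 state pairs: (p0, 0), (p3, 0), (p1, 2), (p2, 0), (p2, 2), (p1, 3), (p0, 1), (p2, 3), (p2, 1), (p3, 2).
P accepts in {p1} and Q accepts in {1}; no reachable pair has both components accepting, so no string drives both machines to acceptance simultaneously and L(P) ∩ L(Q) = ∅.
So no string is accepted by both, and the intersection is empty.

Yes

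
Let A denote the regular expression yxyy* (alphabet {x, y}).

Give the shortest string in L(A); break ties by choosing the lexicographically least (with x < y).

yxy

By inspection of the expression, no string of length less than 3 matches, and yxy is the lexicographically first match of length 3.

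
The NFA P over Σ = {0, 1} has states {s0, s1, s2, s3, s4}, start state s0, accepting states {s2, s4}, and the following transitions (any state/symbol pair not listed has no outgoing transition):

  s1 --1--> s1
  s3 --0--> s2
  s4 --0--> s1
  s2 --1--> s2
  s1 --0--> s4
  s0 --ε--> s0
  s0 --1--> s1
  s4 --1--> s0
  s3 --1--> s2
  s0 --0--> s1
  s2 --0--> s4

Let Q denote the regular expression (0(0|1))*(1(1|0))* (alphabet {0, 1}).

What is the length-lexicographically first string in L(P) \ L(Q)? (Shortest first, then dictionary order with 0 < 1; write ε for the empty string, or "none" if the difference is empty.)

010

The string 010 is accepted by P but not by Q.
No shorter string lies in the difference, and 010 is the lexicographically first length-3 string in L(P) \ L(Q).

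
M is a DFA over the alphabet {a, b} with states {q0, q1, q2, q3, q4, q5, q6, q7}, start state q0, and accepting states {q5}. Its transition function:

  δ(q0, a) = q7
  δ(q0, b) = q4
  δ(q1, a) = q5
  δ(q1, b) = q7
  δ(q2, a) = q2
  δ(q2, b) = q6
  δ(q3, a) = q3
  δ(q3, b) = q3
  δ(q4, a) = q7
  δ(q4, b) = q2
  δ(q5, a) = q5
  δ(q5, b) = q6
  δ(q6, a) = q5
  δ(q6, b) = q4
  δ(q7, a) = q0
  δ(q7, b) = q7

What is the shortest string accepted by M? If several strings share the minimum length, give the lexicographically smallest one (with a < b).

A breadth-first search from q0 reaches an accepting state first via the path q0 → q4 → q2 → q6 → q5 on input bbba.
No string of length < 4 is accepted (BFS exhausts all shorter strings without reaching an accepting state), and bbba is the lexicographically least accepting string of length 4.

bbba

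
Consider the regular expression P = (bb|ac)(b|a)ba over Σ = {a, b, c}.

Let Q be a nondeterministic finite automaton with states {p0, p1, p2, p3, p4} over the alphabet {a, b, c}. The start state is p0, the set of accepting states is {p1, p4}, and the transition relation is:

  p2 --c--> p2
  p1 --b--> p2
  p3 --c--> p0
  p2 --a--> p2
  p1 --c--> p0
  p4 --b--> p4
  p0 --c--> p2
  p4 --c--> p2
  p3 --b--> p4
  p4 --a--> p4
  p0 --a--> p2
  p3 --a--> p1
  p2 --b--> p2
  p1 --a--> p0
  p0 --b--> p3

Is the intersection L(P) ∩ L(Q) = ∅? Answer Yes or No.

No

The string bbaba is accepted by both P and Q.
Hence L(P) ∩ L(Q) ≠ ∅.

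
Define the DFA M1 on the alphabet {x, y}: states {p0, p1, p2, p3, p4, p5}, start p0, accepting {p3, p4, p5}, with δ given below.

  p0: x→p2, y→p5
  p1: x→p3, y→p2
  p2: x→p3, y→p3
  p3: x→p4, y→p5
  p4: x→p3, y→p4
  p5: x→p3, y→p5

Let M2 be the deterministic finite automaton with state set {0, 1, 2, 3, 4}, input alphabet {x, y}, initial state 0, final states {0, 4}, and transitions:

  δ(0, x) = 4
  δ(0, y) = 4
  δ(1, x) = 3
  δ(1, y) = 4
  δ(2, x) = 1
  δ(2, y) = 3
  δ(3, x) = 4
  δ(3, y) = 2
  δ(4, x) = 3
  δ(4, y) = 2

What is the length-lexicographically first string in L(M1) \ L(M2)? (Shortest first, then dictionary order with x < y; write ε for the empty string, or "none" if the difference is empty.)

The string xx is accepted by M1 but not by M2.
No shorter string lies in the difference, and xx is the lexicographically first length-2 string in L(M1) \ L(M2).

xx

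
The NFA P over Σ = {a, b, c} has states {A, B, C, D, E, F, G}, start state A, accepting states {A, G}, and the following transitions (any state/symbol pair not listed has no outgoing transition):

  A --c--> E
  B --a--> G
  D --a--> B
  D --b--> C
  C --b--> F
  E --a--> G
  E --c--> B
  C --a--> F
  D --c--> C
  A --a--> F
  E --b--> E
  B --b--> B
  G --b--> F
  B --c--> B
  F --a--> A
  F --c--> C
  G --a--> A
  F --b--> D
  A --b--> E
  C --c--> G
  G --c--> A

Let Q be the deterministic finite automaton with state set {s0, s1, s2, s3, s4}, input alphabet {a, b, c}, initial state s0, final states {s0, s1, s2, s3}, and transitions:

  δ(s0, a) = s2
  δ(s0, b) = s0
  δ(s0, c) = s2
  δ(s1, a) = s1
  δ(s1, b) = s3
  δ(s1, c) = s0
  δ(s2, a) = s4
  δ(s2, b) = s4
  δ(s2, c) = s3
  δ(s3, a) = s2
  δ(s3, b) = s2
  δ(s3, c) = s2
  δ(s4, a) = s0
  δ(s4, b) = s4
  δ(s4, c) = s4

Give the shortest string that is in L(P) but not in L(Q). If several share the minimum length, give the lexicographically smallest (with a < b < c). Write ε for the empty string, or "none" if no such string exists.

aa

The string aa is accepted by P but not by Q.
No shorter string lies in the difference, and aa is the lexicographically first length-2 string in L(P) \ L(Q).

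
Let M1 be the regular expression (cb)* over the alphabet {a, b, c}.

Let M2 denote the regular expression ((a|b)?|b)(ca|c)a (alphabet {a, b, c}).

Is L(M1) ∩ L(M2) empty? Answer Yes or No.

Yes

Converting the expression M1 to a DFA (subset construction, then merging equivalent states) gives the minimal DFA with states {r0, r1, r2}, start state r0, accepting states {r0} and transitions r0: a→r1, b→r1, c→r2; r1: a→r1, b→r1, c→r1; r2: a→r1, b→r0, c→r1.
Converting the expression M2 to a DFA (subset construction, then merging equivalent states) gives the minimal DFA with states {t0, t1, t2, t3, t4, t5}, start state t0, accepting states {t4, t5} and transitions t0: a→t1, b→t1, c→t2; t1: a→t3, b→t3, c→t2; t2: a→t4, b→t3, c→t3; t3: a→t3, b→t3, c→t3; t4: a→t5, b→t3, c→t3; t5: a→t3, b→t3, c→t3.
Exploring the product automaton M1 × M2 from the start pair (r0, t0), following both machines on each input symbol, reaches 9 state pairs: (r0, t0), (r1, t1), (r2, t2), (r1, t3), (r1, t2), (r1, t4), (r0, t3), (r1, t5), (r2, t3).
M1 accepts in {r0} and M2 accepts in {t4, t5}; no reachable pair has both components accepting, so no string drives both machines to acceptance simultaneously and L(M1) ∩ L(M2) = ∅.
So no string is accepted by both, and the intersection is empty.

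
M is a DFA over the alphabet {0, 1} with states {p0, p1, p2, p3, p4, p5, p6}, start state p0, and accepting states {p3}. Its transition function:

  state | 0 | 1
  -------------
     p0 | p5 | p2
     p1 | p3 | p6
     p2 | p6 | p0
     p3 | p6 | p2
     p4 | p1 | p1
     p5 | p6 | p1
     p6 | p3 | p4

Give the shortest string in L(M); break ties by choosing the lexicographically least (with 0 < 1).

A breadth-first search from p0 reaches an accepting state first via the path p0 → p5 → p6 → p3 on input 000.
No string of length < 3 is accepted (BFS exhausts all shorter strings without reaching an accepting state), and 000 is the lexicographically least accepting string of length 3.

000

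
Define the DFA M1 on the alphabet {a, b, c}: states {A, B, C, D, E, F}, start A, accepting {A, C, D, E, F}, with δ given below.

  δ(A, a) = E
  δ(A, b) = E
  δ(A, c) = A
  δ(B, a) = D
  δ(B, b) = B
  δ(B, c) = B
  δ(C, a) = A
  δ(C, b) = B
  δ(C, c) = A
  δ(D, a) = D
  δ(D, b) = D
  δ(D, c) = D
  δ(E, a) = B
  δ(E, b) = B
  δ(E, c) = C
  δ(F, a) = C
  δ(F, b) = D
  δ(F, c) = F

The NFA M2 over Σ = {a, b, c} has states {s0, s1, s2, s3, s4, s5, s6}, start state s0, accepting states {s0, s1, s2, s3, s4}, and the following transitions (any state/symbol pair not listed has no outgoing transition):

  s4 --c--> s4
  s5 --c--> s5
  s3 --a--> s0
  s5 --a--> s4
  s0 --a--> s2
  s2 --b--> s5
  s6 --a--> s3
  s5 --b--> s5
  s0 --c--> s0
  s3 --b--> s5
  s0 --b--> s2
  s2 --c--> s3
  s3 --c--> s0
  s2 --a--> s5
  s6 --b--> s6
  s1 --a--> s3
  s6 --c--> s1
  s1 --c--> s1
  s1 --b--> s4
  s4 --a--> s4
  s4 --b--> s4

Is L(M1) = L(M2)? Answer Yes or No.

Exploring the product automaton M1 × M2 from the start pair (A, s0), following both machines on each input symbol, reaches 5 state pairs: (A, s0), (E, s2), (B, s5), (C, s3), (D, s4).
M1 accepts in {A, C, D, E, F} and M2 accepts in {s0, s1, s2, s3, s4}. In every reachable pair the two components are either both accepting — (A, s0), (E, s2), (C, s3), (D, s4) — or both non-accepting, so no string is accepted by exactly one of the machines: L(M1) \ L(M2) and L(M2) \ L(M1) are both empty.
Hence every string is accepted by M1 iff it is accepted by M2, and the two languages coincide.

Yes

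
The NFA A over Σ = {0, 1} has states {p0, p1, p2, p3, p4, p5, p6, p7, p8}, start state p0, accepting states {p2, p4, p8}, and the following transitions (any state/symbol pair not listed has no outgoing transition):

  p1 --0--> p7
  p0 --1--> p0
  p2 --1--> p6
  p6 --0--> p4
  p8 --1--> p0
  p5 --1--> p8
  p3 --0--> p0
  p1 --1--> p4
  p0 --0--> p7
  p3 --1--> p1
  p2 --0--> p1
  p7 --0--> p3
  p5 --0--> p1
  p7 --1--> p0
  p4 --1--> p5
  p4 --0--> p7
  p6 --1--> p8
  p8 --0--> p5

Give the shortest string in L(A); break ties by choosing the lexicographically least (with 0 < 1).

A breadth-first search from p0 reaches an accepting state first via the path p0 → p7 → p3 → p1 → p4 on input 0011.
No string of length < 4 is accepted (BFS exhausts all shorter strings without reaching an accepting state), and 0011 is the lexicographically least accepting string of length 4.

0011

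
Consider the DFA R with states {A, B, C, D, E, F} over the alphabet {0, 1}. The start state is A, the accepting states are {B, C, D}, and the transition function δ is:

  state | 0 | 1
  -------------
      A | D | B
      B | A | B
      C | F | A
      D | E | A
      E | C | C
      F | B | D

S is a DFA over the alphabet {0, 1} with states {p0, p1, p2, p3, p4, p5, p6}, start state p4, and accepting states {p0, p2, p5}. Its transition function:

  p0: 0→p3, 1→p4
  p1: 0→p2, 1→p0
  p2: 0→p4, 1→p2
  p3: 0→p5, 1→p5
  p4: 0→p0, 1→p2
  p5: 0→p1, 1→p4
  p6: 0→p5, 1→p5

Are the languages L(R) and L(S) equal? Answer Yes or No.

Yes

Exploring the product automaton R × S from the start pair (A, p4), following both machines on each input symbol, reaches 6 state pairs: (A, p4), (D, p0), (B, p2), (E, p3), (C, p5), (F, p1).
R accepts in {B, C, D} and S accepts in {p0, p2, p5}. In every reachable pair the two components are either both accepting — (D, p0), (B, p2), (C, p5) — or both non-accepting, so no string is accepted by exactly one of the machines: L(R) \ L(S) and L(S) \ L(R) are both empty.
Hence every string is accepted by R iff it is accepted by S, and the two languages coincide.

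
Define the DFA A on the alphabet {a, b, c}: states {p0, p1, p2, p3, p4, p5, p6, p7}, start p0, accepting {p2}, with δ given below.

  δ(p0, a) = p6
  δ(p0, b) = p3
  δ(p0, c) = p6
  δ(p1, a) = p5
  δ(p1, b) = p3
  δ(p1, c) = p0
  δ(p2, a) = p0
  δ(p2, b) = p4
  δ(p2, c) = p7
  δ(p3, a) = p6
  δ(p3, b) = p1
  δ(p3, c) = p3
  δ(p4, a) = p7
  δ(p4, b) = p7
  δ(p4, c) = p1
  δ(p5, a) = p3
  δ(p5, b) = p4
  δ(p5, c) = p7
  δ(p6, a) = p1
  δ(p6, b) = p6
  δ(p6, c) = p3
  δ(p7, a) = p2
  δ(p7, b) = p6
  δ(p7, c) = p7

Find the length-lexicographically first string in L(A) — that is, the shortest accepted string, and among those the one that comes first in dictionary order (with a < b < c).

A breadth-first search from p0 reaches an accepting state first via the path p0 → p6 → p1 → p5 → p7 → p2 on input aaaca.
No string of length < 5 is accepted (BFS exhausts all shorter strings without reaching an accepting state), and aaaca is the lexicographically least accepting string of length 5.

aaaca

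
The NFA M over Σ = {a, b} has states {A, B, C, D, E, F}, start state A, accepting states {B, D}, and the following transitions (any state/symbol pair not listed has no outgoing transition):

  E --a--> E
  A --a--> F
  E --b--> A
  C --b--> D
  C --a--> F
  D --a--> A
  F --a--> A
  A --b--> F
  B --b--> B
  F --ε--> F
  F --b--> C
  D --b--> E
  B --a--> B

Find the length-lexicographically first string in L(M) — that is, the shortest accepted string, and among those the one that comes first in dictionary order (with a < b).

abb

A breadth-first search from A reaches an accepting state first via the path A → F → C → D on input abb.
No string of length < 3 is accepted (BFS exhausts all shorter strings without reaching an accepting state), and abb is the lexicographically least accepting string of length 3.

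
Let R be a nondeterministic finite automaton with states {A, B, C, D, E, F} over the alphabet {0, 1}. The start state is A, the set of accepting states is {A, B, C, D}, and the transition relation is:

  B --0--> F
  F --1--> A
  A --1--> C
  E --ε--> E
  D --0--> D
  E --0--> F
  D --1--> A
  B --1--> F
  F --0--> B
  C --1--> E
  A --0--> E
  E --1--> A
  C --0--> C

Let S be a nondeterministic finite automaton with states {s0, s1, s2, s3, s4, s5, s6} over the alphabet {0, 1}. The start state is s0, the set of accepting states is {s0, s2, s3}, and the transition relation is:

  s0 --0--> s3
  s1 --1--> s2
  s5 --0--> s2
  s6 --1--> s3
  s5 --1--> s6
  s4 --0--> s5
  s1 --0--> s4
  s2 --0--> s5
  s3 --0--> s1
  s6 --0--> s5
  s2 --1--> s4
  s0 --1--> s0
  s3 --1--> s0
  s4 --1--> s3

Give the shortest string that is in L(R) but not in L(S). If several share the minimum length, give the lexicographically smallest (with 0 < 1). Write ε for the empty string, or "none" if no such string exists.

The string 000 is accepted by R but not by S.
No shorter string lies in the difference, and 000 is the lexicographically first length-3 string in L(R) \ L(S).

000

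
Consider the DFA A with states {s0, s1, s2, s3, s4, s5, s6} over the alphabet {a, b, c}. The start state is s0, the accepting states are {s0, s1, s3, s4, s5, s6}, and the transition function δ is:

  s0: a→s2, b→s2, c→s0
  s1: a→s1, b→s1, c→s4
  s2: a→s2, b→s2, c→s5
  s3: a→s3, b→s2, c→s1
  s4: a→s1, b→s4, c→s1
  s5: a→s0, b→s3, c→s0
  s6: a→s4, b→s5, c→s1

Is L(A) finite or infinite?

infinite

State s0 is reachable from the start and can reach an accepting state, and it lies on the cycle s0 → s0.
Traversing that cycle any number of times yields accepted strings of unbounded length, so the language is infinite.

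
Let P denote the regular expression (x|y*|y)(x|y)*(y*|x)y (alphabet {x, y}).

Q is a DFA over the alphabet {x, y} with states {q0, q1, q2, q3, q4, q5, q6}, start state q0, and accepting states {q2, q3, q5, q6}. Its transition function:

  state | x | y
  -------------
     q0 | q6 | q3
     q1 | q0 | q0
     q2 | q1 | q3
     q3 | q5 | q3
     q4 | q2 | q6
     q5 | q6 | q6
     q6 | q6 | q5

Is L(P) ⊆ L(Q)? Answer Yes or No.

Yes

Converting the expression P to a DFA (subset construction, then merging equivalent states) gives the minimal DFA with states {p0, p1}, start state p0, accepting states {p1} and transitions p0: x→p0, y→p1; p1: x→p0, y→p1.
Exploring the product automaton P × Q from the start pair (p0, q0), following both machines on each input symbol, reaches 6 state pairs: (p0, q0), (p0, q6), (p1, q3), (p1, q5), (p0, q5), (p1, q6).
P accepts in {p1} and Q accepts in {q2, q3, q5, q6}. The reachable pairs whose P-component is accepting are (p1, q3), (p1, q5), (p1, q6); in each of them the Q-component is accepting too, so the product for L(P) \ L(Q) (P-component accepting, Q-component rejecting) has no reachable accepting pair and the difference is empty.
Hence every string in L(P) is also in L(Q).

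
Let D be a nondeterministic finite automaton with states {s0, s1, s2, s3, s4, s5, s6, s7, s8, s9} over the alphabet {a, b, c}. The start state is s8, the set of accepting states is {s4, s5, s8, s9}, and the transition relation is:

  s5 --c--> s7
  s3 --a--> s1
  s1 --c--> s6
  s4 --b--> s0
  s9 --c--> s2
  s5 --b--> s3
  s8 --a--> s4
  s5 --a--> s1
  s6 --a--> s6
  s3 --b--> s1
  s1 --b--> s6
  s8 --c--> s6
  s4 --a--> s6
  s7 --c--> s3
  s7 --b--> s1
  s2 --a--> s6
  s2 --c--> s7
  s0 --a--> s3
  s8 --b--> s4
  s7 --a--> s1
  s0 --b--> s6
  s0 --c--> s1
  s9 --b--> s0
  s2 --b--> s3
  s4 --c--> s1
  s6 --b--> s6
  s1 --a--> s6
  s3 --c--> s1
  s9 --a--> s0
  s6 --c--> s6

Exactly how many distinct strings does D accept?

The useful subgraph on states {s4, s8} is acyclic, so L(D) is finite; the longest accepting path visits 2 useful states, giving maximum string length 1.
Counting accepting paths from s8 by length: 1 of length 0, 2 of length 1. Total 3.

3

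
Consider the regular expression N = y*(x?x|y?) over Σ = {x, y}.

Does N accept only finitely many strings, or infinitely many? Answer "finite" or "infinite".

The expression contains a Kleene star applied to a subexpression that matches at least one nonempty string, so it matches strings of unbounded length.
Hence L(N) is infinite.

infinite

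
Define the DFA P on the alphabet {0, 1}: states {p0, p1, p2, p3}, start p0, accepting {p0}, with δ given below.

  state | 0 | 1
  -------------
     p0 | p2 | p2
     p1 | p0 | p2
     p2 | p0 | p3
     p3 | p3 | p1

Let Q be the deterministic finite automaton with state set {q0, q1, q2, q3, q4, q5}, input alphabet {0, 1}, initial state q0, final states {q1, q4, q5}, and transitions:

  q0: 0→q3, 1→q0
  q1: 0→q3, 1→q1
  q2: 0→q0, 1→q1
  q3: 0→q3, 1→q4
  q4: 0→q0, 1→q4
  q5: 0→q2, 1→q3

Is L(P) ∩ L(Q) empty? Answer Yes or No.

Yes

Exploring the product automaton P × Q from the start pair (p0, q0), following both machines on each input symbol, reaches 10 state pairs: (p0, q0), (p2, q3), (p2, q0), (p0, q3), (p3, q4), (p3, q0), (p2, q4), (p1, q4), (p3, q3), (p1, q0).
P accepts in {p0} and Q accepts in {q1, q4, q5}; no reachable pair has both components accepting, so no string drives both machines to acceptance simultaneously and L(P) ∩ L(Q) = ∅.
So no string is accepted by both, and the intersection is empty.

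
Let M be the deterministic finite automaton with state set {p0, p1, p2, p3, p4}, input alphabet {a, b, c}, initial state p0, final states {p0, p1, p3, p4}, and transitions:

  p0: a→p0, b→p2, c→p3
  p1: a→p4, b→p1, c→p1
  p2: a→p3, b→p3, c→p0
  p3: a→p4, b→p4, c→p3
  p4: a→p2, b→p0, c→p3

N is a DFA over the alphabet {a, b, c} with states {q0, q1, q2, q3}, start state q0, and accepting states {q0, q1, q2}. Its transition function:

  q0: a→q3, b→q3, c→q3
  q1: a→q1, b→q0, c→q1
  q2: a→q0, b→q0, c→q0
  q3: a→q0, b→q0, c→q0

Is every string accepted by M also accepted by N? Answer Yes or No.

The string a is in L(M) but not in L(N).
So L(M) ⊄ L(N).

No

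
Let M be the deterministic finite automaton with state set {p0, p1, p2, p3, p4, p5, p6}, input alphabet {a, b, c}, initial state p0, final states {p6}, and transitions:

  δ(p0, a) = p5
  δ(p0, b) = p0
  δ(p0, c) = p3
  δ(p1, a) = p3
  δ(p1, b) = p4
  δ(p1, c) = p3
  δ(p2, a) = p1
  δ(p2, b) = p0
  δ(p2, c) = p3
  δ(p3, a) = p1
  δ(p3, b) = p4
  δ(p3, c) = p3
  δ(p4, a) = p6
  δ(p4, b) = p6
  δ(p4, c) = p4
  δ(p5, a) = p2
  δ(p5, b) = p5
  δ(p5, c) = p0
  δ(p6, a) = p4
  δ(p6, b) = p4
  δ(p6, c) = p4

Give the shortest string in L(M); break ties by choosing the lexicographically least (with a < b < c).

cba

A breadth-first search from p0 reaches an accepting state first via the path p0 → p3 → p4 → p6 on input cba.
No string of length < 3 is accepted (BFS exhausts all shorter strings without reaching an accepting state), and cba is the lexicographically least accepting string of length 3.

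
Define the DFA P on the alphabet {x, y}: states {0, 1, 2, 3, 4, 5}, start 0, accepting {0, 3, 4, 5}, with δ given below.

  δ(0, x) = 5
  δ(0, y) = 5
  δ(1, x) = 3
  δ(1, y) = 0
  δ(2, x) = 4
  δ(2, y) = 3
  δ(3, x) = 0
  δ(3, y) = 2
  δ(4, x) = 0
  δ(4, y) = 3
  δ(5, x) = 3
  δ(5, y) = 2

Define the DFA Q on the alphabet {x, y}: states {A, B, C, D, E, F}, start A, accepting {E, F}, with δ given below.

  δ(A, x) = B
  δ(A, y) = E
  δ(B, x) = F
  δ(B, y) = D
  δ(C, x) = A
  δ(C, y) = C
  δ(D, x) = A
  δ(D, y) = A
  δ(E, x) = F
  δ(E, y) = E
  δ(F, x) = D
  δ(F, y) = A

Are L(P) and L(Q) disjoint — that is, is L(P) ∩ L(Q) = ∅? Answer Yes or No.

The string y is accepted by both P and Q.
Hence L(P) ∩ L(Q) ≠ ∅.

No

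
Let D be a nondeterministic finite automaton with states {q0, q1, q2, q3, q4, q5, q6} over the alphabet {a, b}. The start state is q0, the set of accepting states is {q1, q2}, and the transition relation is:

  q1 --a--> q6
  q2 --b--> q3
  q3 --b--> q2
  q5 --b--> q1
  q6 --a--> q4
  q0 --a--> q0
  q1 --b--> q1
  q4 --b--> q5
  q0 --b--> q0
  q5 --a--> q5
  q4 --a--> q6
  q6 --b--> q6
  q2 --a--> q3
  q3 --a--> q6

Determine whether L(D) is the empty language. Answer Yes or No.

The states reachable from the start state are {q0}.
None of the accepting states {q1, q2} is reachable, so no string is accepted and L(D) = ∅.

Yes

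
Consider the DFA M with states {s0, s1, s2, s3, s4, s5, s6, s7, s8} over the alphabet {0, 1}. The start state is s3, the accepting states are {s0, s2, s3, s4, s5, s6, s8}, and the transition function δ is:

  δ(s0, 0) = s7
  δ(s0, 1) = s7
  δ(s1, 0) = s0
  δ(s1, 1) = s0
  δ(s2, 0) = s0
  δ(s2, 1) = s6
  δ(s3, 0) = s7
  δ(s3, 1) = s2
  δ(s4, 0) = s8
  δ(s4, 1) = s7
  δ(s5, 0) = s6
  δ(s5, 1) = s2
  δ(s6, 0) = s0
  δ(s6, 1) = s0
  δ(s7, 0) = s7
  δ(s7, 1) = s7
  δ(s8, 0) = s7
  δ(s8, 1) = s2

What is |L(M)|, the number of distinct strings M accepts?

The useful subgraph on states {s0, s2, s3, s6} is acyclic, so L(M) is finite; the longest accepting path visits 4 useful states, giving maximum string length 3.
Counting accepting paths from s3 by length: 1 of length 0, 1 of length 1, 2 of length 2, 2 of length 3. Total 6.

6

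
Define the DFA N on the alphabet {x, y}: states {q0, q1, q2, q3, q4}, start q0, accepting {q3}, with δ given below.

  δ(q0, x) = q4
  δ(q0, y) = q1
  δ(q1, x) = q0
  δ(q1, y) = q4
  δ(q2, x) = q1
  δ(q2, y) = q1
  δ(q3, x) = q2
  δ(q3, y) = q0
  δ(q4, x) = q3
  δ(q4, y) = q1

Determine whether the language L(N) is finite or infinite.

State q0 is reachable from the start and can reach an accepting state, and it lies on the cycle q0 → q1 → q0.
Traversing that cycle any number of times yields accepted strings of unbounded length, so the language is infinite.

infinite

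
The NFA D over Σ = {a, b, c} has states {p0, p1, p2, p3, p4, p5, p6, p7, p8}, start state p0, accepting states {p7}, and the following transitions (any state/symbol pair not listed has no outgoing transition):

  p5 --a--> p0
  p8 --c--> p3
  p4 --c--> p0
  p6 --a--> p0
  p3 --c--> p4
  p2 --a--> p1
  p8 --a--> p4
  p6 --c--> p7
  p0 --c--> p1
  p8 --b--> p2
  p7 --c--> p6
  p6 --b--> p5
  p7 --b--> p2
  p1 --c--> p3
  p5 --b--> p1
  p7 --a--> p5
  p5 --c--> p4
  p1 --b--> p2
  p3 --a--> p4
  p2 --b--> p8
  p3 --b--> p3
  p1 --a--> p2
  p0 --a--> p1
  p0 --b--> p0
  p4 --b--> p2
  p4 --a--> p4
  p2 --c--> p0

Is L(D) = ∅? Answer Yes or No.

The states reachable from the start state are {p0, p1, p2, p3, p4, p8}.
None of the accepting states {p7} is reachable, so no string is accepted and L(D) = ∅.

Yes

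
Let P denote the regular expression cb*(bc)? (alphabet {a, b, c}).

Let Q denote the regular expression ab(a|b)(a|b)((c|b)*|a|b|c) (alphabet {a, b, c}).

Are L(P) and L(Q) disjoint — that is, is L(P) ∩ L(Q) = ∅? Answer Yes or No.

Yes

Converting the expression P to a DFA (subset construction, then merging equivalent states) gives the minimal DFA with states {p0, p1, p2, p3, p4}, start state p0, accepting states {p2, p3, p4} and transitions p0: a→p1, b→p1, c→p2; p1: a→p1, b→p1, c→p1; p2: a→p1, b→p3, c→p1; p3: a→p1, b→p3, c→p4; p4: a→p1, b→p1, c→p1.
Converting the expression Q to a DFA (subset construction, then merging equivalent states) gives the minimal DFA with states {q0, q1, q2, q3, q4, q5, q6, q7}, start state q0, accepting states {q5, q6, q7} and transitions q0: a→q1, b→q2, c→q2; q1: a→q2, b→q3, c→q2; q2: a→q2, b→q2, c→q2; q3: a→q4, b→q4, c→q2; q4: a→q5, b→q5, c→q2; q5: a→q6, b→q7, c→q7; q6: a→q2, b→q2, c→q2; q7: a→q2, b→q7, c→q7.
Exploring the product automaton P × Q from the start pair (p0, q0), following both machines on each input symbol, reaches 11 state pairs: (p0, q0), (p1, q1), (p1, q2), (p2, q2), (p1, q3), (p3, q2), (p1, q4), (p4, q2), (p1, q5), (p1, q6), (p1, q7).
P accepts in {p2, p3, p4} and Q accepts in {q5, q6, q7}; no reachable pair has both components accepting, so no string drives both machines to acceptance simultaneously and L(P) ∩ L(Q) = ∅.
So no string is accepted by both, and the intersection is empty.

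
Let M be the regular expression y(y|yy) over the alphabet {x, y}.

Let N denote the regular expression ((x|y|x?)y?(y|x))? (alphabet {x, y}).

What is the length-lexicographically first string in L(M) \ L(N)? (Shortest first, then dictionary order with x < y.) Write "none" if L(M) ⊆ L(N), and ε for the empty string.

Converting the expression M to a DFA (subset construction, then merging equivalent states) gives the minimal DFA with states {m0, m1, m2, m3, m4}, start state m0, accepting states {m3, m4} and transitions m0: x→m1, y→m2; m1: x→m1, y→m1; m2: x→m1, y→m3; m3: x→m1, y→m4; m4: x→m1, y→m1.
Converting the expression N to a DFA (subset construction, then merging equivalent states) gives the minimal DFA with states {n0, n1, n2, n3, n4}, start state n0, accepting states {n0, n1, n2, n3} and transitions n0: x→n1, y→n1; n1: x→n2, y→n3; n2: x→n4, y→n4; n3: x→n2, y→n2; n4: x→n4, y→n4.
Exploring the product automaton M × N from the start pair (m0, n0), following both machines on each input symbol, reaches 8 state pairs: (m0, n0), (m1, n1), (m2, n1), (m1, n2), (m1, n3), (m3, n3), (m1, n4), (m4, n2).
M accepts in {m3, m4} and N accepts in {n0, n1, n2, n3}. The reachable pairs whose M-component is accepting are (m3, n3), (m4, n2); in each of them the N-component is accepting too, so the product for L(M) \ L(N) (M-component accepting, N-component rejecting) has no reachable accepting pair and the difference is empty.
So every string accepted by M is also accepted by N: L(M) \ L(N) = ∅ and there is no such string.

none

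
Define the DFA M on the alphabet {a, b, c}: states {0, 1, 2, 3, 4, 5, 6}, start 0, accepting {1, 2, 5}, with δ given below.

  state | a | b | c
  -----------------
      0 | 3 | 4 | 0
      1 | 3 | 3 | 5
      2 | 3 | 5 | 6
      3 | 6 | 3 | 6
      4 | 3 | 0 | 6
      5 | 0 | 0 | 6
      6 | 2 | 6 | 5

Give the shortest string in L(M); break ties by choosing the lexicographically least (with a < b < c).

aaa

A breadth-first search from 0 reaches an accepting state first via the path 0 → 3 → 6 → 2 on input aaa.
No string of length < 3 is accepted (BFS exhausts all shorter strings without reaching an accepting state), and aaa is the lexicographically least accepting string of length 3.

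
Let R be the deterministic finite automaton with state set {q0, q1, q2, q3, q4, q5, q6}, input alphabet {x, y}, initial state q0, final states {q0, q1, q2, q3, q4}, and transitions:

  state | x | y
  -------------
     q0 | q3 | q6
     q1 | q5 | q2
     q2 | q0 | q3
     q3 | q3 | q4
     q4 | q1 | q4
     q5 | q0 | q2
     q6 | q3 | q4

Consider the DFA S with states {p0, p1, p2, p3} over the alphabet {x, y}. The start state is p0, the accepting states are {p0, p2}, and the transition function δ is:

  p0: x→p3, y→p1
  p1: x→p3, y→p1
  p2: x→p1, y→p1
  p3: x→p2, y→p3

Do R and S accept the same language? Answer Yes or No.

The string x is accepted by R but rejected by S.
So L(R) ≠ L(S).

No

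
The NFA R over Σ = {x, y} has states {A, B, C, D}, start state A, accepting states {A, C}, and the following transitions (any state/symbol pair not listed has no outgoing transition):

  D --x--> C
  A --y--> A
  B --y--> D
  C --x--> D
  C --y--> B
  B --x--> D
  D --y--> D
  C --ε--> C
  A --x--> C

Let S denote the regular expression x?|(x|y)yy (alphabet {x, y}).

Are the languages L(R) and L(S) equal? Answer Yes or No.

The string y is accepted by R but rejected by S.
So L(R) ≠ L(S).

No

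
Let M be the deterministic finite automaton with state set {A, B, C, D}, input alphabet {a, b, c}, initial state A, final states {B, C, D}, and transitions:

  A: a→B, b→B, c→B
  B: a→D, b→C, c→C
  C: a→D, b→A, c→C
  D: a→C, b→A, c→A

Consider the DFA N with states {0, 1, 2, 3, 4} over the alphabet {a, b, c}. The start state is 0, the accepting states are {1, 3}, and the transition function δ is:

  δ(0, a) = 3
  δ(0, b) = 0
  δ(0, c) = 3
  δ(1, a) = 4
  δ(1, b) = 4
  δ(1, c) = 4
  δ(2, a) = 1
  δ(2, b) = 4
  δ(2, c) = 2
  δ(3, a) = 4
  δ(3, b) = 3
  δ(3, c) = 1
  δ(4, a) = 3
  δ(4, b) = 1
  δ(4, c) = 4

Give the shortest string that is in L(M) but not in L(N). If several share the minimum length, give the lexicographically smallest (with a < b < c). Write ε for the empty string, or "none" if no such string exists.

b

The string b is accepted by M but not by N.
No shorter string lies in the difference, and b is the lexicographically first length-1 string in L(M) \ L(N).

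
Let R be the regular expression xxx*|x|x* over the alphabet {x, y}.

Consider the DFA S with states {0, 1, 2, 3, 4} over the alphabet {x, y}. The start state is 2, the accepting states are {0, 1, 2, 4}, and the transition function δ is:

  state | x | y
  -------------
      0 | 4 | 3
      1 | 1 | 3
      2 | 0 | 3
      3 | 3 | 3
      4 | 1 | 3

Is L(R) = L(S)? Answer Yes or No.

Yes

Converting the expression R to a DFA (subset construction, then merging equivalent states) gives the minimal DFA with states {r0, r1}, start state r0, accepting states {r0} and transitions r0: x→r0, y→r1; r1: x→r1, y→r1.
Exploring the product automaton R × S from the start pair (r0, 2), following both machines on each input symbol, reaches 5 state pairs: (r0, 2), (r0, 0), (r1, 3), (r0, 4), (r0, 1).
R accepts in {r0} and S accepts in {0, 1, 2, 4}. In every reachable pair the two components are either both accepting — (r0, 2), (r0, 0), (r0, 4), (r0, 1) — or both non-accepting, so no string is accepted by exactly one of the machines: L(R) \ L(S) and L(S) \ L(R) are both empty.
Hence every string is accepted by R iff it is accepted by S, and the two languages coincide.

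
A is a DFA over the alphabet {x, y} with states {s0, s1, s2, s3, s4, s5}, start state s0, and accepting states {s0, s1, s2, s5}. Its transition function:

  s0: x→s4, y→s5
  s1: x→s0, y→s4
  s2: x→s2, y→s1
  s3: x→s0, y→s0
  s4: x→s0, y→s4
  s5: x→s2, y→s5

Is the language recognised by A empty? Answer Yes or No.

The empty string ε is accepted: the run s0 ends in the accepting state s0.
Since at least one string is accepted, L(A) is not empty.

No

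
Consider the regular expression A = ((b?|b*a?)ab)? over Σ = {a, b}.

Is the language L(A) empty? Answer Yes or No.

No

The empty string ε matches the expression, so it belongs to L(A).
Since L(A) contains at least one string, it is not empty.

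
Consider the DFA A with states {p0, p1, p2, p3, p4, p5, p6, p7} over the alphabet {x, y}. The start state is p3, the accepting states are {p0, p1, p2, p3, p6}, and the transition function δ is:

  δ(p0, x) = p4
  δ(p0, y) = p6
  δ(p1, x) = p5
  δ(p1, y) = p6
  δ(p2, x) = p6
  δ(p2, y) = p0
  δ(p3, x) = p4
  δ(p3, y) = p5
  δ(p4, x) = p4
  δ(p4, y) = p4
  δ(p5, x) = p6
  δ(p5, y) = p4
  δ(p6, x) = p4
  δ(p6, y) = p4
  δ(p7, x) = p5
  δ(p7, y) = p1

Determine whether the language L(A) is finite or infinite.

The useful states (reachable from p3 and able to reach an accepting state) are {p3, p5, p6}.
Restricted to these states the transition graph has no cycle, so every accepting path has bounded length and L is finite.

finite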